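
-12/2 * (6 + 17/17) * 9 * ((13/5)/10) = -2457/25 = -98.28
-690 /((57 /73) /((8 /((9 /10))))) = -1343200 /171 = -7854.97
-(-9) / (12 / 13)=39 / 4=9.75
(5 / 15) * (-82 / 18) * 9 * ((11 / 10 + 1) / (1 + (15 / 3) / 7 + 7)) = -2009 / 610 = -3.29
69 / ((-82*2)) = -0.42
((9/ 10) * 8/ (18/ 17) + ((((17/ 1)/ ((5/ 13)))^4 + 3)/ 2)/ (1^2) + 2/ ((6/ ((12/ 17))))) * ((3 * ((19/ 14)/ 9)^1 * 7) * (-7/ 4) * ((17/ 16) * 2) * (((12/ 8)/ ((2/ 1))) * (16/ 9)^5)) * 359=-1321827386611400704/ 12301875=-107449261727.29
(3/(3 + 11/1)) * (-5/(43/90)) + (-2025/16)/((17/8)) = -632475/10234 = -61.80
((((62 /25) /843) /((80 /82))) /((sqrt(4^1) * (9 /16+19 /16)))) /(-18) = -1271 /26554500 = -0.00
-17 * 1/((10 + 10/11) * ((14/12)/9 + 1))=-1683/1220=-1.38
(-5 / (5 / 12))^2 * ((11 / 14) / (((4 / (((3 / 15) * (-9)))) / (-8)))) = 14256 / 35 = 407.31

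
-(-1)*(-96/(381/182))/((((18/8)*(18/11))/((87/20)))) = -928928/17145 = -54.18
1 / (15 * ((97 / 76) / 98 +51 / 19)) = 7448 / 301335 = 0.02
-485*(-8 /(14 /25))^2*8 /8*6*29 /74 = -421950000 /1813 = -232735.80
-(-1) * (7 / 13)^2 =0.29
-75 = -75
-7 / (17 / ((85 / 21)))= -1.67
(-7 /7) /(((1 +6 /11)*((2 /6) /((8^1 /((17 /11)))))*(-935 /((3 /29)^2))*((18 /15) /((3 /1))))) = 1188 /4131833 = 0.00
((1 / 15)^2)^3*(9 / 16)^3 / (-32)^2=0.00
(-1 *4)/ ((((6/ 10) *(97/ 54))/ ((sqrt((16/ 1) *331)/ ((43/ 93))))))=-133920 *sqrt(331)/ 4171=-584.14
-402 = -402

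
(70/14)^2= 25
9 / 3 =3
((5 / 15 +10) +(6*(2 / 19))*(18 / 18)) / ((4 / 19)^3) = 225625 / 192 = 1175.13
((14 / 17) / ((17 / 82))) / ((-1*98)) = -82 / 2023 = -0.04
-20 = -20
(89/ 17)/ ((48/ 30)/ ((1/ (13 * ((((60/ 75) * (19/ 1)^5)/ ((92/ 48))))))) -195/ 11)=0.00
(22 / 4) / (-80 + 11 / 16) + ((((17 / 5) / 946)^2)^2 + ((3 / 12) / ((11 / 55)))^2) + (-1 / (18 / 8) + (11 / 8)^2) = 7468187368387053221 / 2540774817785160000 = 2.94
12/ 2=6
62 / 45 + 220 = 9962 / 45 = 221.38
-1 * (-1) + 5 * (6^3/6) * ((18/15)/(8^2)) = 4.38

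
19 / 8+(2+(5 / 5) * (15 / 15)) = 43 / 8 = 5.38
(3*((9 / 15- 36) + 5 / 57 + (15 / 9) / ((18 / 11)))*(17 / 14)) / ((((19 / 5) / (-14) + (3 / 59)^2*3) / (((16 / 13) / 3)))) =83286656632 / 428476581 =194.38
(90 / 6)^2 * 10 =2250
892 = 892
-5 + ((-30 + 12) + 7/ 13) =-292/ 13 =-22.46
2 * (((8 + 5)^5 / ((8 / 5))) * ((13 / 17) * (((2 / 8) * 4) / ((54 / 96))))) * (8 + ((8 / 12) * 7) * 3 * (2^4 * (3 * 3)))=195389228320 / 153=1277053779.87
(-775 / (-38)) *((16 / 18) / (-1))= -3100 / 171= -18.13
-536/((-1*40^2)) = 67/200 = 0.34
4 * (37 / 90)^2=1369 / 2025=0.68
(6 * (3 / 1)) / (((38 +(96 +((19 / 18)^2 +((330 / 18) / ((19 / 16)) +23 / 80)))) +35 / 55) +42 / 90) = 24377760 / 205779883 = 0.12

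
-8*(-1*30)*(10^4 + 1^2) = 2400240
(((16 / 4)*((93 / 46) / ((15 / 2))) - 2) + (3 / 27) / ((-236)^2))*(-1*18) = 53133869 / 3202520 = 16.59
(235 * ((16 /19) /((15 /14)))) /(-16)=-658 /57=-11.54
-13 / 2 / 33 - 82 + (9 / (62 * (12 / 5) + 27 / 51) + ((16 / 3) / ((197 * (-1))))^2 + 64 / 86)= -113786221674545 / 1398006283806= -81.39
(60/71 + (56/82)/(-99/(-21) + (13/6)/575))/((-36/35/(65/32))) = -20747055875/10613832032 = -1.95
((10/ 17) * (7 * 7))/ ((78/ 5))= 1225/ 663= 1.85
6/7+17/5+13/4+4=11.51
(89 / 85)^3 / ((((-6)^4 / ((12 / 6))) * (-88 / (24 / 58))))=-704969 / 84631338000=-0.00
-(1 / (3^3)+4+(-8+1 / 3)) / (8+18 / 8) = 392 / 1107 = 0.35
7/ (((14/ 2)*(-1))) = -1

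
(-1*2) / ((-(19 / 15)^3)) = 6750 / 6859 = 0.98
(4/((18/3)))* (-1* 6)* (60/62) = -120/31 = -3.87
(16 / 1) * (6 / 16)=6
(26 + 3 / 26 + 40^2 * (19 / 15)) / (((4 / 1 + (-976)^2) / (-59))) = -0.13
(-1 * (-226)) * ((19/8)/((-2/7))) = -15029/8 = -1878.62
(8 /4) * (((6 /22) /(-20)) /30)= -1 /1100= -0.00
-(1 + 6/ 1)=-7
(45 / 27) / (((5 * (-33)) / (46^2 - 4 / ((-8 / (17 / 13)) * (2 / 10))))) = -18367 / 858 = -21.41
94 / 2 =47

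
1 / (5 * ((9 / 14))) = 14 / 45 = 0.31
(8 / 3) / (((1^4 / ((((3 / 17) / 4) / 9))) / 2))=4 / 153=0.03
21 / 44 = 0.48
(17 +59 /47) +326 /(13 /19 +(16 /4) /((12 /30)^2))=354911 /11468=30.95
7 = 7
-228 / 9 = -76 / 3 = -25.33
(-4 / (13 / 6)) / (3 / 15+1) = -1.54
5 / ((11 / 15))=75 / 11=6.82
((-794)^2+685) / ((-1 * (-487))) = 631121 / 487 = 1295.94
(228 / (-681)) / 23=-76 / 5221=-0.01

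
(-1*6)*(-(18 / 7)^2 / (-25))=-1944 / 1225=-1.59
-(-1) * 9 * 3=27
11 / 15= 0.73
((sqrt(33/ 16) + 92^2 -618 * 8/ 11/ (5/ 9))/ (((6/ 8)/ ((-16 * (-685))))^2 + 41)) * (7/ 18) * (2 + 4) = 3363404800 * sqrt(33)/ 236399308827 + 1132859314012160/ 2600392397097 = 435.73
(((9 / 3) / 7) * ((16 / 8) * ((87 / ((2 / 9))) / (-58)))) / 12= -27 / 56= -0.48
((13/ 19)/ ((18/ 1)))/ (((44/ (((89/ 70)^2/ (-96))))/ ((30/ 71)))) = -102973/ 16752637440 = -0.00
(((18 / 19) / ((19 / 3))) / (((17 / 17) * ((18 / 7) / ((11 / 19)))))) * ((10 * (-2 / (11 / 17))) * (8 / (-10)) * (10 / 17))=3360 / 6859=0.49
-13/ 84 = -0.15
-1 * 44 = -44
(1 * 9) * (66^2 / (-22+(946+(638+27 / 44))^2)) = 75898944 / 4861254137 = 0.02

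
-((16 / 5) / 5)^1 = -16 / 25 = -0.64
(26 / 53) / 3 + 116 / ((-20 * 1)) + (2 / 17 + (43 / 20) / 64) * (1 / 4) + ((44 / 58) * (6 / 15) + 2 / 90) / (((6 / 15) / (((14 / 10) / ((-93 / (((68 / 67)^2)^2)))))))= -12662216476837984969 / 2256406897611432960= -5.61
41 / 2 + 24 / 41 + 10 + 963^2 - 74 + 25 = 76042789 / 82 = 927351.09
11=11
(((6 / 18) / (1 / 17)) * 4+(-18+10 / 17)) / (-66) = -134 / 1683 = -0.08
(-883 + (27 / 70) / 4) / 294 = -3.00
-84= -84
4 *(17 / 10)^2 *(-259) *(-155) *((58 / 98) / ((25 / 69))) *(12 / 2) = 3979784898 / 875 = 4548325.60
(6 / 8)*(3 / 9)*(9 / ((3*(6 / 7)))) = 7 / 8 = 0.88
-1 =-1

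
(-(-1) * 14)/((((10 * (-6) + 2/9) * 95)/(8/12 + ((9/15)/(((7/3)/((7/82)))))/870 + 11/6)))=-18726939/3038489500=-0.01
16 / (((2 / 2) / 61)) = 976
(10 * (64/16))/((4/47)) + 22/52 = 12231/26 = 470.42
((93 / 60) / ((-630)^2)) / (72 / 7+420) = 31 / 3415608000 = 0.00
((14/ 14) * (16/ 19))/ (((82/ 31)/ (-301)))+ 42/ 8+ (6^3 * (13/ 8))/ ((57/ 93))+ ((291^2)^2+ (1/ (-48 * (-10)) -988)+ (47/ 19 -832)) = 2681331869534579/ 373920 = 7170870425.58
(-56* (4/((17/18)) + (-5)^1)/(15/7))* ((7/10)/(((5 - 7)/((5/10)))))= -4459/1275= -3.50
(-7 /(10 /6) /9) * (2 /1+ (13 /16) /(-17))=-1239 /1360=-0.91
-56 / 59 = -0.95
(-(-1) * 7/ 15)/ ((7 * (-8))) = -0.01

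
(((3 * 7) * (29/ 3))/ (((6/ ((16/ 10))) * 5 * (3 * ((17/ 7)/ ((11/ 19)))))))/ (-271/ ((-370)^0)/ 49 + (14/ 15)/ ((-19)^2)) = -0.16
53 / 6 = 8.83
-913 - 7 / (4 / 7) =-3701 / 4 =-925.25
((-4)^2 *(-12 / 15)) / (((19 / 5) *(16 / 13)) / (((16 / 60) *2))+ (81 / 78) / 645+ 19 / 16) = -572416 / 445337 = -1.29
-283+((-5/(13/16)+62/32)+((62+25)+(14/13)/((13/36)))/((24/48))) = -290009/2704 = -107.25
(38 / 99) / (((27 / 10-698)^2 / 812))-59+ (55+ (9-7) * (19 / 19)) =-9569067782 / 4786076691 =-2.00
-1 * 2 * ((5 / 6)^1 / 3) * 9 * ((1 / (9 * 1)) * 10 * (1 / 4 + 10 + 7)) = -575 / 6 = -95.83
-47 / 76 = -0.62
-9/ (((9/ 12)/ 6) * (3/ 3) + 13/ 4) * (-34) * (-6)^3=-19584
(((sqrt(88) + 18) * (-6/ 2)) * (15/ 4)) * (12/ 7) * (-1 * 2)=540 * sqrt(22)/ 7 + 4860/ 7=1056.12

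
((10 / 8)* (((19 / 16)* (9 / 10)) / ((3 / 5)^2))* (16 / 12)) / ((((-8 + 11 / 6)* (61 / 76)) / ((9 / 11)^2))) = -731025 / 1092388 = -0.67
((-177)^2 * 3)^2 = 8833556169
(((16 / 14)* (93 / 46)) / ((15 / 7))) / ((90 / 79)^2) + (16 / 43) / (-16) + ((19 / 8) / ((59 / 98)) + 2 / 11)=128268201913 / 25995370500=4.93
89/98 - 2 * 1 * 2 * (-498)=195305/98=1992.91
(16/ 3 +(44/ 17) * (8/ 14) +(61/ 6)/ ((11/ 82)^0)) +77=93.98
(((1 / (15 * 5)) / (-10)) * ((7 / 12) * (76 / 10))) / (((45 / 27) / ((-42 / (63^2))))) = 19 / 506250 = 0.00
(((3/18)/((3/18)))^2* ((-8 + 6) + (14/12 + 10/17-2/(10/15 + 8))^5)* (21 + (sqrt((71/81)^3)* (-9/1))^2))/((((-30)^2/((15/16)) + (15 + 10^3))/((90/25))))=0.86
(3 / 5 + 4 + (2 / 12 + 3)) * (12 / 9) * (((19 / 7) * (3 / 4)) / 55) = 4427 / 11550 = 0.38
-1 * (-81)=81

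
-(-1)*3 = 3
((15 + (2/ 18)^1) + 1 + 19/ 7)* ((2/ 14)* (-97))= -115042/ 441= -260.87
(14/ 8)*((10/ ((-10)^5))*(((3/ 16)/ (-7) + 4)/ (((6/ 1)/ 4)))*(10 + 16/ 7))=-3827/ 672000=-0.01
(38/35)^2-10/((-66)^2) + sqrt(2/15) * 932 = 3138907/2668050 + 932 * sqrt(30)/15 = 341.49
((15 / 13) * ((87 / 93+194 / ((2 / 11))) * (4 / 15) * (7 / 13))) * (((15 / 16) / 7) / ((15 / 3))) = 49659 / 10478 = 4.74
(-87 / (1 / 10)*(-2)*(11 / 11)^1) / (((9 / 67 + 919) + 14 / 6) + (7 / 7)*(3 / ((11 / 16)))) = 3847140 / 2047013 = 1.88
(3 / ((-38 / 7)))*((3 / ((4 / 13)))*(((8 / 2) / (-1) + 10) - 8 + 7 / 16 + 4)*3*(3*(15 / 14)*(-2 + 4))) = -253.29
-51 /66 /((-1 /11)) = 17 /2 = 8.50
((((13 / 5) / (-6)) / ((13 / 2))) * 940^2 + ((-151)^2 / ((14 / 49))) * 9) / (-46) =-3955949 / 276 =-14333.15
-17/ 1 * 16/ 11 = -24.73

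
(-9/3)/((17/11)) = -33/17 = -1.94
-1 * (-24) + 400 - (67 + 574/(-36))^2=-707185/324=-2182.67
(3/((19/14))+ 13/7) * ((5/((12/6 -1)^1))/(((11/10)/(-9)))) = -243450/1463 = -166.40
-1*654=-654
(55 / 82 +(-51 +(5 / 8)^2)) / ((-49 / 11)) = 1441429 / 128576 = 11.21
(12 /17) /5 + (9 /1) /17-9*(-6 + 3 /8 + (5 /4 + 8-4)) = 2751 /680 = 4.05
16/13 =1.23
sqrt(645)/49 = 0.52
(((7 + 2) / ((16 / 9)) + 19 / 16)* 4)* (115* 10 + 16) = 29150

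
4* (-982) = -3928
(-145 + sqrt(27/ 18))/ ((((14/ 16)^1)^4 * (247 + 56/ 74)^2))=-813076480/ 201765367489 + 2803712 * sqrt(6)/ 201765367489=-0.00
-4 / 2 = -2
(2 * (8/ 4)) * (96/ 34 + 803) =54796/ 17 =3223.29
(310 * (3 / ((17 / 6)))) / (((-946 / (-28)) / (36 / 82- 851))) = -63355320 / 7667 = -8263.38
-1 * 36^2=-1296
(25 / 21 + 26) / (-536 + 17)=-571 / 10899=-0.05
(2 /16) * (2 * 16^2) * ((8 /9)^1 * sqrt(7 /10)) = 256 * sqrt(70) /45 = 47.60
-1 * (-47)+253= 300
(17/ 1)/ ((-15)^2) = 0.08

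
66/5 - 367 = -1769/5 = -353.80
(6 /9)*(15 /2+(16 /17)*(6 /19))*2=3358 /323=10.40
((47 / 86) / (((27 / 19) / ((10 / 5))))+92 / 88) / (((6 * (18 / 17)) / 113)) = 89036429 / 2758536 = 32.28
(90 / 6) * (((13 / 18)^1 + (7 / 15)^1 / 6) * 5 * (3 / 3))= 60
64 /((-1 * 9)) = -64 /9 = -7.11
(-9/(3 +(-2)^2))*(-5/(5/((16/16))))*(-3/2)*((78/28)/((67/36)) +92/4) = -310203/6566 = -47.24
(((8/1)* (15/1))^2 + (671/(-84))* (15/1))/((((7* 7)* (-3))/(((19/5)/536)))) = -1519411/2206176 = -0.69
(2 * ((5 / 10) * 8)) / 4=2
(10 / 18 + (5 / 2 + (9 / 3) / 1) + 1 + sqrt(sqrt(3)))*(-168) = -3556 / 3 - 168*3^(1 / 4) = -1406.43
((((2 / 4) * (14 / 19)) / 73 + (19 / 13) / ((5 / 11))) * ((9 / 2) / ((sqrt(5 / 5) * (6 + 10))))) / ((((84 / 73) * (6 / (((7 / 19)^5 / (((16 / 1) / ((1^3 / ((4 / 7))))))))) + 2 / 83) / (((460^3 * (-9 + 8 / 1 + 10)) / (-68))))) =-1254.72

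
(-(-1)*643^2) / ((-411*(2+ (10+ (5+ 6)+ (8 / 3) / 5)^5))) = -104654278125 / 481651998273241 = -0.00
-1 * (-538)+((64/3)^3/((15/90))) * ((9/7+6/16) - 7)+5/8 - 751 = -156869149/504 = -311248.31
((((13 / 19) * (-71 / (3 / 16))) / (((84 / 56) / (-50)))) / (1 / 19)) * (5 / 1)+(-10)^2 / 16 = 29536225 / 36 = 820450.69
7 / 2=3.50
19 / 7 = 2.71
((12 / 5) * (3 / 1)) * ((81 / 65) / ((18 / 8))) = 1296 / 325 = 3.99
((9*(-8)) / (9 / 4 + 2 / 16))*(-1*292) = 168192 / 19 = 8852.21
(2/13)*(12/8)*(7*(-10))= -210/13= -16.15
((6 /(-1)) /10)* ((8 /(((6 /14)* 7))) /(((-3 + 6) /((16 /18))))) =-64 /135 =-0.47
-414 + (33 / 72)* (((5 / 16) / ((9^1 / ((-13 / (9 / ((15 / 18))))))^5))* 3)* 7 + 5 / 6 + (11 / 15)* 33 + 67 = -5586919390157170117 / 17352470721392640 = -321.97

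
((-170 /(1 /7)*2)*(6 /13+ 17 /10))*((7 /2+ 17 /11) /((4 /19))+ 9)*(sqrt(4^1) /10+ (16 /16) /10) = -291019617 /5720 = -50877.56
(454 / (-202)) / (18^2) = -227 / 32724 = -0.01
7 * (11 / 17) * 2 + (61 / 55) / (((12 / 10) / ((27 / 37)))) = 9.73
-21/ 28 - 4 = -19/ 4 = -4.75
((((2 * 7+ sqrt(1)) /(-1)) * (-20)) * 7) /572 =525 /143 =3.67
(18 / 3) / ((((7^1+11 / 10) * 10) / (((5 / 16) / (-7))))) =-5 / 1512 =-0.00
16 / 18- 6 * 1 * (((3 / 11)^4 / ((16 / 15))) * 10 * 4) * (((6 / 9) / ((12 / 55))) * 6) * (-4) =1104148 / 11979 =92.17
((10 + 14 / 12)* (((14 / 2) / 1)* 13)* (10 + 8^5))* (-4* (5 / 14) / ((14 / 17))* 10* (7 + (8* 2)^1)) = -93024237150 / 7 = -13289176735.71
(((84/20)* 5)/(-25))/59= -21/1475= -0.01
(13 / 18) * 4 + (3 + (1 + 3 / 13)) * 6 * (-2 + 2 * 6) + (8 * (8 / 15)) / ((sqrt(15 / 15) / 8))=170158 / 585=290.87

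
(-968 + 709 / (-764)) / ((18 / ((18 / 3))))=-740261 / 2292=-322.98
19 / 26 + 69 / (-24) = -223 / 104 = -2.14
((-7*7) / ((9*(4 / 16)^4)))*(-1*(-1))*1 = -12544 / 9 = -1393.78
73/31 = 2.35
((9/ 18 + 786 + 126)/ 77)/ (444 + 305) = 1825/ 115346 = 0.02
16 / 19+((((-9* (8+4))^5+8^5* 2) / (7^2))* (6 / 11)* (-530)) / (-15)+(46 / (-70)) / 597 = -176665048773461569 / 30569385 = -5779149589.48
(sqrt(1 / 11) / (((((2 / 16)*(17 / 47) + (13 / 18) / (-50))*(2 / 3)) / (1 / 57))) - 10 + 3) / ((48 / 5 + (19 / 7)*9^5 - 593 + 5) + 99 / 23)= -5635 / 128559918 + 5675250*sqrt(11) / 11656677751631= -0.00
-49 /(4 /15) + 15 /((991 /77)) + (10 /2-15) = -763405 /3964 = -192.58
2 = 2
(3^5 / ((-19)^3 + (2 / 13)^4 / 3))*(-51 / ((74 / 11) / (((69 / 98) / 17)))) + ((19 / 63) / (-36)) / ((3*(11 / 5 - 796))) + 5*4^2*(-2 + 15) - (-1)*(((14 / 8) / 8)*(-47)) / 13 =63466350796468025025695 / 61071125270634749088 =1039.22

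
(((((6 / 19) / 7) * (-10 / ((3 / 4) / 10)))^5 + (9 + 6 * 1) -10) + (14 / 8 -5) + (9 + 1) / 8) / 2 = -327555152612321 / 83231591786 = -3935.47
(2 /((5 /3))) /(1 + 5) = 1 /5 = 0.20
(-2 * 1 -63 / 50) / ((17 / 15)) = -489 / 170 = -2.88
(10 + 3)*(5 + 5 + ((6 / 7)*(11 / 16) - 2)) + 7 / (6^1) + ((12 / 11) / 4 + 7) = 221945 / 1848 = 120.10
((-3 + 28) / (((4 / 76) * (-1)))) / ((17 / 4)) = -1900 / 17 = -111.76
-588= -588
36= 36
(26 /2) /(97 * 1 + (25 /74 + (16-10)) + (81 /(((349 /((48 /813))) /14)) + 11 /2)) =45492499 /381540961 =0.12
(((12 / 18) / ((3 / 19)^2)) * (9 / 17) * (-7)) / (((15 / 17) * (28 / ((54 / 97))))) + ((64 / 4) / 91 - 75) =-3400918 / 44135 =-77.06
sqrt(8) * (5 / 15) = 2 * sqrt(2) / 3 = 0.94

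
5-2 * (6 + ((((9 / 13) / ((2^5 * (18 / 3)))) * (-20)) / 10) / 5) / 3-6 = -5199 / 1040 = -5.00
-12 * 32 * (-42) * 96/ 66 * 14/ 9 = 401408/ 11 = 36491.64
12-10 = 2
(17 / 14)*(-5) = -6.07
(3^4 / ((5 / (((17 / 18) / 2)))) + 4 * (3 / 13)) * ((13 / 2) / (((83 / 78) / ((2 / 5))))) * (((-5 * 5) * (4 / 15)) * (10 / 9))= -38636 / 249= -155.16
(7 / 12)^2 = 49 / 144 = 0.34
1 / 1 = 1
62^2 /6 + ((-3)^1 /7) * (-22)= 13652 /21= 650.10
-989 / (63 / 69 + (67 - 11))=-22747 / 1309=-17.38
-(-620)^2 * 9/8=-432450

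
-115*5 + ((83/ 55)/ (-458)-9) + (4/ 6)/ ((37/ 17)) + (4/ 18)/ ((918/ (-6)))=-749121678727/ 1283405310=-583.70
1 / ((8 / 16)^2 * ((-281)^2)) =4 / 78961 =0.00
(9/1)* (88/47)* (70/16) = 3465/47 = 73.72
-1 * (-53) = 53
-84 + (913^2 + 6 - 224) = 833267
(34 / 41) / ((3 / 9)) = 102 / 41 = 2.49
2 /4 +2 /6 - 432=-431.17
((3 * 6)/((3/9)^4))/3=486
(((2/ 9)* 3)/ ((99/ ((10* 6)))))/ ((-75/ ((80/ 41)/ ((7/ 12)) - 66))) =5328/ 15785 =0.34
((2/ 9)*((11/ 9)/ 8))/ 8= 0.00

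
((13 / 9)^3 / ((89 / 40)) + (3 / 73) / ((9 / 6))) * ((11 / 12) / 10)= 35997511 / 284178780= 0.13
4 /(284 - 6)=0.01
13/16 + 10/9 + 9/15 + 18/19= 47483/13680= 3.47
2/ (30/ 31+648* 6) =31/ 60279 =0.00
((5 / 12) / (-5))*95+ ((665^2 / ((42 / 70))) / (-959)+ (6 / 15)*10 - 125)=-897.47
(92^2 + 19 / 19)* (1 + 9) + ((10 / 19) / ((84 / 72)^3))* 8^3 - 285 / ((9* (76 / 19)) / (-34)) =85088.86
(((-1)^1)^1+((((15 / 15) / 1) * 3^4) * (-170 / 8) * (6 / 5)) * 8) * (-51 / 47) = 842775 / 47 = 17931.38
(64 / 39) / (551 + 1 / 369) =984 / 330395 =0.00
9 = 9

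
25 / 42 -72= -2999 / 42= -71.40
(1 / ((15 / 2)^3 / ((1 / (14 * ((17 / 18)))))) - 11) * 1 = -490867 / 44625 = -11.00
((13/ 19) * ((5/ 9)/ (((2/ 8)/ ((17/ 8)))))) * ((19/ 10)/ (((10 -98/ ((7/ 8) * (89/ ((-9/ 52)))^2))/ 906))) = 44672055779/ 80315538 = 556.21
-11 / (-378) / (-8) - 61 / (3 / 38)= -772.67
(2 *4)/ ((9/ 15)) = 40/ 3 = 13.33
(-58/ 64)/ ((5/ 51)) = -1479/ 160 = -9.24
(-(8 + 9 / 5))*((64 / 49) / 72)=-8 / 45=-0.18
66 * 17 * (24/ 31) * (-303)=-8159184/ 31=-263199.48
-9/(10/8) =-36/5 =-7.20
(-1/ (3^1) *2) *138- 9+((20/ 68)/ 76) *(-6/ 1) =-65261/ 646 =-101.02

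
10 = 10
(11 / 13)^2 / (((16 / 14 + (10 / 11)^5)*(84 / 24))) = 19487171 / 168020476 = 0.12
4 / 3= 1.33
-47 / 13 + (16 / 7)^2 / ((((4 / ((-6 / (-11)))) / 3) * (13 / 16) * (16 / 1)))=-24181 / 7007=-3.45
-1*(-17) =17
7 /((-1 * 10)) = -7 /10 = -0.70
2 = 2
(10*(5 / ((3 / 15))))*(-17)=-4250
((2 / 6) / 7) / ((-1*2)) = -1 / 42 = -0.02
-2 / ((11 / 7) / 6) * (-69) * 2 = 11592 / 11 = 1053.82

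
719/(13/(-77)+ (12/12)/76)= -4207588/911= -4618.65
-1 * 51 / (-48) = 17 / 16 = 1.06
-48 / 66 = -8 / 11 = -0.73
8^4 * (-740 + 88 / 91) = -275464192 / 91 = -3027079.03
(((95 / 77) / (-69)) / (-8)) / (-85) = -19 / 722568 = -0.00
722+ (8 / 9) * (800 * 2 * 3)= 14966 / 3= 4988.67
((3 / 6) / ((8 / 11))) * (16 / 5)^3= 2816 / 125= 22.53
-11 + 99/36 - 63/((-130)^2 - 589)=-179505/21748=-8.25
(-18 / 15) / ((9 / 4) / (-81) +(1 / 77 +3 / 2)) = -16632 / 20585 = -0.81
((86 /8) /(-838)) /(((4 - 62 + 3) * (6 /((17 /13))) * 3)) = 731 /43140240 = 0.00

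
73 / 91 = 0.80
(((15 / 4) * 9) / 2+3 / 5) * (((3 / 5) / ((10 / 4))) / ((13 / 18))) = 18873 / 3250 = 5.81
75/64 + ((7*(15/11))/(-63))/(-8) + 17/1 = 38419/2112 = 18.19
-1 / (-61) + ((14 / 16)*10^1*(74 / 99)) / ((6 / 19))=1502093 / 72468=20.73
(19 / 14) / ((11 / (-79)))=-1501 / 154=-9.75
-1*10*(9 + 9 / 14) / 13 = -675 / 91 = -7.42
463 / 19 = 24.37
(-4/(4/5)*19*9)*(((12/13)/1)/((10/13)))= -1026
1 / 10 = 0.10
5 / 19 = 0.26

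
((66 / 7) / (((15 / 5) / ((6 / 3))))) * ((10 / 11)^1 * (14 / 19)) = 80 / 19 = 4.21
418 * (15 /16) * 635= 1990725 /8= 248840.62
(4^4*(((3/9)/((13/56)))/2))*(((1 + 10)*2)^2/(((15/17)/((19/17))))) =65916928/585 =112678.51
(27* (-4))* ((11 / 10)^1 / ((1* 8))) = -297 / 20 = -14.85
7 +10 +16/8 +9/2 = 47/2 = 23.50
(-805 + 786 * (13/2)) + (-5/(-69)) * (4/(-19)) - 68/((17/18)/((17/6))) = 5375080/1311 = 4099.98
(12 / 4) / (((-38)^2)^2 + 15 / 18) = 18 / 12510821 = 0.00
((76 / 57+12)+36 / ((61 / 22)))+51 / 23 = 120101 / 4209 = 28.53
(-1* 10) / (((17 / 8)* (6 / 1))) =-0.78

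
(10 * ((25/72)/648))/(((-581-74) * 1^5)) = -25/3055968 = -0.00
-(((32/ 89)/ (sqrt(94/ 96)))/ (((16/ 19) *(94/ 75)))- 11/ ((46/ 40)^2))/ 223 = 4400/ 117967- 5700 *sqrt(141)/ 43842023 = 0.04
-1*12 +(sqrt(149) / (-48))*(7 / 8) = -12 - 7*sqrt(149) / 384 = -12.22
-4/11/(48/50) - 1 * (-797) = 52577/66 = 796.62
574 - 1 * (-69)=643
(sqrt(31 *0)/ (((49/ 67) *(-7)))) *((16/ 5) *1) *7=0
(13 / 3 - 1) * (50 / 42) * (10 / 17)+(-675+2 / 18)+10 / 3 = -238912 / 357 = -669.22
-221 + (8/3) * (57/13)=-2721/13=-209.31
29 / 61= 0.48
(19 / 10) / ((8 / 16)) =19 / 5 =3.80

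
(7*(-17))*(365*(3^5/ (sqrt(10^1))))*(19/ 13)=-4878163.45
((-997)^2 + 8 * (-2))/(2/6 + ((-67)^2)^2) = 2981979/60453364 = 0.05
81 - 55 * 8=-359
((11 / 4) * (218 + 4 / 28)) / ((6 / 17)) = 95183 / 56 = 1699.70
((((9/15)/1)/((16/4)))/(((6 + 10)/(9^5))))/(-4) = -177147/1280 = -138.40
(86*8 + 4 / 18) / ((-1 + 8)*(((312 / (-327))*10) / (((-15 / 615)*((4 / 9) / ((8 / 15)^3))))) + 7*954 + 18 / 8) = 0.09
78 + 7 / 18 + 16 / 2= 1555 / 18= 86.39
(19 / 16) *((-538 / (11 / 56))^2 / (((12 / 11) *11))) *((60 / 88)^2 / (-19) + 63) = 684463350249 / 14641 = 46749767.79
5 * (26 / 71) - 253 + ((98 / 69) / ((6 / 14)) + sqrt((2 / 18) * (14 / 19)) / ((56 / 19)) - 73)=-4715606 / 14697 + sqrt(266) / 168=-320.76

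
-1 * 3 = -3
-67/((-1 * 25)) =67/25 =2.68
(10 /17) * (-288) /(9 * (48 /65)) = -1300 /51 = -25.49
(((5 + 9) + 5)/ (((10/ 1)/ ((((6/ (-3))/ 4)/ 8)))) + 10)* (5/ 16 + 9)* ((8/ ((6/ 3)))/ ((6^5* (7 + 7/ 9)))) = 78523/ 12902400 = 0.01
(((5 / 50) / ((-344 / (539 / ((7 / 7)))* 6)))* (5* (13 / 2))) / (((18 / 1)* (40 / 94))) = -329329 / 2972160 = -0.11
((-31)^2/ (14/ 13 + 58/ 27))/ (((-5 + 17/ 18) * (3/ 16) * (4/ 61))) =-123455826/ 20659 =-5975.89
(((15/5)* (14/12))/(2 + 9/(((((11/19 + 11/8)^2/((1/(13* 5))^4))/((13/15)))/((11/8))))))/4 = 128462709375/293629073104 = 0.44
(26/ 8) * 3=39/ 4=9.75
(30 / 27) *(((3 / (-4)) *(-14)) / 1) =35 / 3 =11.67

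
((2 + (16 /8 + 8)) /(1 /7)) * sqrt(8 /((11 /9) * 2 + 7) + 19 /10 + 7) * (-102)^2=25704 * sqrt(281690) /5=2728452.66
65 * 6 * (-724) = -282360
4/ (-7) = -4/ 7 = -0.57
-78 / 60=-13 / 10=-1.30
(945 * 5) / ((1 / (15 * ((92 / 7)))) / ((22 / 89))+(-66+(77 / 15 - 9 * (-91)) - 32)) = 2277000 / 349937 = 6.51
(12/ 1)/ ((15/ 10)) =8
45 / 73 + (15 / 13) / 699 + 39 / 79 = 1.11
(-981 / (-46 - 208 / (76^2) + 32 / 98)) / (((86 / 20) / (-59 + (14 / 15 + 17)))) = -647841936 / 3160715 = -204.97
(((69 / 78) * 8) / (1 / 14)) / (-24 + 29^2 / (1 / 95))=1288 / 1038323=0.00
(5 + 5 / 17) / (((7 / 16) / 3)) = 4320 / 119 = 36.30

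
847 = 847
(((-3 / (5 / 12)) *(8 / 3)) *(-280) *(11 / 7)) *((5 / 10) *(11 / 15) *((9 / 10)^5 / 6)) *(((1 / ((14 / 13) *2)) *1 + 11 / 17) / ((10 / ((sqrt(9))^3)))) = 914.74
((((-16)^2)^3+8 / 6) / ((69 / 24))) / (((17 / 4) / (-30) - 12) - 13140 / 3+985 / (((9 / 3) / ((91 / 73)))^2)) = -257488678567680 / 186295143757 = -1382.15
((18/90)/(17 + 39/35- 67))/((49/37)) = -37/11977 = -0.00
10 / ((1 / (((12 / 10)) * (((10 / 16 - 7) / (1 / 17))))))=-2601 / 2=-1300.50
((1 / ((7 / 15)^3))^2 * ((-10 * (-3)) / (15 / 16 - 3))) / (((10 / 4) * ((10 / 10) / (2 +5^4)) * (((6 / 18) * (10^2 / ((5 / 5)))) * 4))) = -311647500 / 117649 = -2648.96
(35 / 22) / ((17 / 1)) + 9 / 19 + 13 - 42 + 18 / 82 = -8219809 / 291346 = -28.21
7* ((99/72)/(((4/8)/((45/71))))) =3465/284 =12.20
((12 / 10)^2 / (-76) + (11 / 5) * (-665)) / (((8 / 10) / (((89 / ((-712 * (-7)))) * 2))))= -65.31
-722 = -722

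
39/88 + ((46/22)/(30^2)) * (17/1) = 9557/19800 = 0.48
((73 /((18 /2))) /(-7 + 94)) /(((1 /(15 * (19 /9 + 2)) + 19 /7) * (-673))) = -94535 /1863327024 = -0.00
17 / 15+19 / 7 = 404 / 105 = 3.85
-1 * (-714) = 714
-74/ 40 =-37/ 20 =-1.85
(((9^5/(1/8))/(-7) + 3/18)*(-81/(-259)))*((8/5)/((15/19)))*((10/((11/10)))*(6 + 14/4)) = -73670295240/19943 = -3694042.78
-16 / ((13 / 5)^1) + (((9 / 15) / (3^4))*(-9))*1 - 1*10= -3163 / 195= -16.22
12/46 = 6/23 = 0.26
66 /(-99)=-2 /3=-0.67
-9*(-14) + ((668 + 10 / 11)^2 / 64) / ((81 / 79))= 1089027055 / 156816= 6944.62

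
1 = 1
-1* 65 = -65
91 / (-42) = -13 / 6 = -2.17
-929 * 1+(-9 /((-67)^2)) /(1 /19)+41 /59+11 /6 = -1472322353 /1589106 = -926.51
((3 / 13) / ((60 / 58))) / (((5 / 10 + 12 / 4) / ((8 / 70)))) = 116 / 15925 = 0.01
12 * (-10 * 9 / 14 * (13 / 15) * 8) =-3744 / 7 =-534.86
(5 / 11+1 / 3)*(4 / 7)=104 / 231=0.45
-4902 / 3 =-1634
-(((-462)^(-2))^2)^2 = -1/2075562447064149770496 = -0.00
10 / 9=1.11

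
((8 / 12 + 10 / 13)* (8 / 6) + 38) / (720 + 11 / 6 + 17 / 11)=102740 / 1861977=0.06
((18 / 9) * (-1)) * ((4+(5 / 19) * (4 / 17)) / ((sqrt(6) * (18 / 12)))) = -2624 * sqrt(6) / 2907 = -2.21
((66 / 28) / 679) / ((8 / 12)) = 99 / 19012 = 0.01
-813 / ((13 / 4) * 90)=-542 / 195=-2.78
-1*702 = -702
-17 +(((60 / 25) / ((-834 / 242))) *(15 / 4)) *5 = -4178 / 139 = -30.06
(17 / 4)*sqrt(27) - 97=-97 + 51*sqrt(3) / 4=-74.92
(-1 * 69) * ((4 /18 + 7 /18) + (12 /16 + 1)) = -1955 /12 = -162.92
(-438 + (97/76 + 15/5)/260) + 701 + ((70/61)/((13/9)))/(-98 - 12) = 697445759/2651792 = 263.01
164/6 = 82/3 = 27.33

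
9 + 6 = 15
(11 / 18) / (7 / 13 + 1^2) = 143 / 360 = 0.40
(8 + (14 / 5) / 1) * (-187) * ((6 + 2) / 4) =-20196 / 5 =-4039.20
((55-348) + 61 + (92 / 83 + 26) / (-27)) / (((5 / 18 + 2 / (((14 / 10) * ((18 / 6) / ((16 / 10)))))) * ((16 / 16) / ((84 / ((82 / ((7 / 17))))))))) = -716406264 / 7578481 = -94.53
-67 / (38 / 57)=-201 / 2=-100.50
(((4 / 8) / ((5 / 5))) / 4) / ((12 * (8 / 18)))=3 / 128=0.02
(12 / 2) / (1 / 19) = 114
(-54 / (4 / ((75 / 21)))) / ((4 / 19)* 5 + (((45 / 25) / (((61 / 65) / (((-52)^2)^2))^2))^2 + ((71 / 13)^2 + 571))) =-6001964385885 / 1486107657016417200164421704060060272192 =-0.00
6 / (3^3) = 2 / 9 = 0.22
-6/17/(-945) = 2/5355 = 0.00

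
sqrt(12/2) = sqrt(6) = 2.45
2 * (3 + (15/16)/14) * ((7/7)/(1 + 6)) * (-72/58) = -6183/5684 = -1.09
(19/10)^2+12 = 1561/100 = 15.61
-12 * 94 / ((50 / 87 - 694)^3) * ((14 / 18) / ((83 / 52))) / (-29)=-32372613 / 569488419807088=-0.00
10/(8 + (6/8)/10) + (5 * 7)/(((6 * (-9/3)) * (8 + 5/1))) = 82295/75582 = 1.09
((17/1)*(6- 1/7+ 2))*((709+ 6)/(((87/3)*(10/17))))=5598.49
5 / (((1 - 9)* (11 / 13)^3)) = -10985 / 10648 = -1.03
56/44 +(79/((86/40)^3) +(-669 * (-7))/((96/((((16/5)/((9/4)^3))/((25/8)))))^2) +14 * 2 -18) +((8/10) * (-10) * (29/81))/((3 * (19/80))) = 6294480977381581748/413950098453890625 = 15.21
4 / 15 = 0.27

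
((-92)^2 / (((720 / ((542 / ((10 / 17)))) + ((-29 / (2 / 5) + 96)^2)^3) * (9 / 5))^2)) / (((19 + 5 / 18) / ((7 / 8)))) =32192157551411200 / 7701631019425201696646243969907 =0.00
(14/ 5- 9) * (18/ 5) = -558/ 25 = -22.32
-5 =-5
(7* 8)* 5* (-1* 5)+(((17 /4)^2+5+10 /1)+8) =-21743 /16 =-1358.94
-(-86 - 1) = 87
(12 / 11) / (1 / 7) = 84 / 11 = 7.64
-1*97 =-97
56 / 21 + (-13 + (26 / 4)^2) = 383 / 12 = 31.92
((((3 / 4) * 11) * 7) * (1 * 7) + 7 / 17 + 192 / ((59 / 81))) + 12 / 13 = 34901651 / 52156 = 669.18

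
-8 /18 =-4 /9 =-0.44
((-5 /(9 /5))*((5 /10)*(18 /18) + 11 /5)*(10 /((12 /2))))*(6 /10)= -7.50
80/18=40/9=4.44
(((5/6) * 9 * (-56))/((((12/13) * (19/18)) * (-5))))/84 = 39/38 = 1.03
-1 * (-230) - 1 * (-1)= 231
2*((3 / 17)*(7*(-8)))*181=-60816 / 17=-3577.41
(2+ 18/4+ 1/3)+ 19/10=131/15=8.73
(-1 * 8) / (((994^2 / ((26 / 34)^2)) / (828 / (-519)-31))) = 0.00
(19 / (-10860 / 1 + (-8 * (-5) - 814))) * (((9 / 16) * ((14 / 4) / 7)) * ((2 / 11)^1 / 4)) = -57 / 2730112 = -0.00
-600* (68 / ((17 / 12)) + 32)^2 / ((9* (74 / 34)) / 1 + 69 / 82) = -1784320000 / 9493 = -187961.66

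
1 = 1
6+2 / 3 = 20 / 3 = 6.67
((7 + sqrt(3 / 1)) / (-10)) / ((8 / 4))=-7 / 20- sqrt(3) / 20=-0.44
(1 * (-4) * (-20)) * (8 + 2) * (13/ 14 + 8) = 50000/ 7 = 7142.86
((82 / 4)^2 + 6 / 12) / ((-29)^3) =-1683 / 97556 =-0.02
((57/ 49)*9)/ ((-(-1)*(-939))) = -171/ 15337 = -0.01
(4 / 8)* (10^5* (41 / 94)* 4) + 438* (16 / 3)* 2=4319584 / 47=91906.04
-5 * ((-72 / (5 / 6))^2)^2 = -34828517376 / 125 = -278628139.01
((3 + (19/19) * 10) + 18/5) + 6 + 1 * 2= 123/5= 24.60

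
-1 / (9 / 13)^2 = -169 / 81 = -2.09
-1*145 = -145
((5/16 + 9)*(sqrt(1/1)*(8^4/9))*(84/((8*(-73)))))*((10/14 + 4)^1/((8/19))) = -498256/73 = -6825.42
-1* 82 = -82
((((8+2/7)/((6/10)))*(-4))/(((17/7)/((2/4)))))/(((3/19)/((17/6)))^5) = -29986908363955/1417176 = -21159621.93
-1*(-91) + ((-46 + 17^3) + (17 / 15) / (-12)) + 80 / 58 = 25887467 / 5220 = 4959.28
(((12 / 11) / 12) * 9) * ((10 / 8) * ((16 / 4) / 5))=9 / 11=0.82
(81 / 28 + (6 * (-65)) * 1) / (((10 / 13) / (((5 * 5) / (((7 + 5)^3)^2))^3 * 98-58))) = 36263668885227035646241679 / 1242422219774644715520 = 29187.88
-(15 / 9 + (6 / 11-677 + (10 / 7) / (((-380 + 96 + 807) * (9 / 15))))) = 674.78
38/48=19/24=0.79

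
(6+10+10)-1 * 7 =19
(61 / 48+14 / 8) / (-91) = -145 / 4368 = -0.03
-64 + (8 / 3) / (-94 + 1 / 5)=-90088 / 1407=-64.03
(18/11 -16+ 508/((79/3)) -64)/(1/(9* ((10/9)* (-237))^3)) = 320375494000/33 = 9708348303.03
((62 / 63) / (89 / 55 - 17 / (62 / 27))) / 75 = -42284 / 18642015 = -0.00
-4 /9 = -0.44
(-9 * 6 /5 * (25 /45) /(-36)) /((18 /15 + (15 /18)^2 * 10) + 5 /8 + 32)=60 /14677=0.00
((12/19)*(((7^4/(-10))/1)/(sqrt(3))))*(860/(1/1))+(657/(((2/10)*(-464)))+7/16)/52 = -825944*sqrt(3)/19-1541/12064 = -75293.65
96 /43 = 2.23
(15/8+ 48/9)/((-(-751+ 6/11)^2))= -20933/1635480600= -0.00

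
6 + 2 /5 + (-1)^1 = 27 /5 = 5.40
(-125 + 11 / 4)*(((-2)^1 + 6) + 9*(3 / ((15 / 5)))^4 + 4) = -8313 / 4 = -2078.25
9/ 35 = 0.26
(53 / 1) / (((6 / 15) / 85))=22525 / 2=11262.50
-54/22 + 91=974/11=88.55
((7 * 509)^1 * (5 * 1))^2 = 317374225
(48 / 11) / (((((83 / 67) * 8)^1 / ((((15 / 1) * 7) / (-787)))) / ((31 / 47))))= -0.04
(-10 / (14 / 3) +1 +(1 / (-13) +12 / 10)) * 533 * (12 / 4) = -1107 / 35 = -31.63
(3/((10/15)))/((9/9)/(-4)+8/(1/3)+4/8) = 0.19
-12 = -12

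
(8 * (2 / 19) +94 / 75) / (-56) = -0.04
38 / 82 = 19 / 41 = 0.46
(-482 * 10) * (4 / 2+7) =-43380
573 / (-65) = -573 / 65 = -8.82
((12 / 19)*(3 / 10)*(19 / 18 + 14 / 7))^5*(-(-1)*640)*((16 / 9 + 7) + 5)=12781007360 / 22284891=573.53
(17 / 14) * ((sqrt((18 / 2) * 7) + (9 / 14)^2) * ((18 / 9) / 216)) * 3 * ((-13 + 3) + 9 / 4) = -527 * sqrt(7) / 672-4743 / 43904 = -2.18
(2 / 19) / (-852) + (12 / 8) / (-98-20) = -12259 / 955092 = -0.01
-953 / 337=-2.83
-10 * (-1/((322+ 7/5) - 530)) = -50/1033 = -0.05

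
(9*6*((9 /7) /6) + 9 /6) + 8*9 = 1191 /14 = 85.07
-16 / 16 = -1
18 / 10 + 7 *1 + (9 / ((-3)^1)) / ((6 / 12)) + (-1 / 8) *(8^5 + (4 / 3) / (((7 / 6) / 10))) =-143312 / 35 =-4094.63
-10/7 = -1.43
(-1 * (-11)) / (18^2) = 11 / 324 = 0.03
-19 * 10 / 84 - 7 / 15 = -191 / 70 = -2.73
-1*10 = -10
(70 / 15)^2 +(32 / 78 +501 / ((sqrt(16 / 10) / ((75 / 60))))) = 2596 / 117 +2505 * sqrt(10) / 16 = 517.28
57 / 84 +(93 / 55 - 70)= -104151 / 1540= -67.63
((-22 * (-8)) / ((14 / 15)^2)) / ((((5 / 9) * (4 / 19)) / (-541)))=-45792945 / 49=-934549.90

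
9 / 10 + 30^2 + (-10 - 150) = 7409 / 10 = 740.90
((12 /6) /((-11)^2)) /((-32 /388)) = -97 /484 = -0.20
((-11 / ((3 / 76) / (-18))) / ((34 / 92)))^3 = 12284177368928256 / 4913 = 2500341414396.14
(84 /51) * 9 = 252 /17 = 14.82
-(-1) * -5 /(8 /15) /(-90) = 5 /48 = 0.10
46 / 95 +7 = 711 / 95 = 7.48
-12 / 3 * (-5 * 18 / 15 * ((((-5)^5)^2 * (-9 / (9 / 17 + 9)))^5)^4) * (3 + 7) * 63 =299972183171101590619512800000000000000000000000000000000000000000000000000000000000000000000000000000000000000000000000000000000000000000000000.00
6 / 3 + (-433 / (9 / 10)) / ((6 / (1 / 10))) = -325 / 54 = -6.02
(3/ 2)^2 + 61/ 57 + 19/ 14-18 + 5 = -13283/ 1596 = -8.32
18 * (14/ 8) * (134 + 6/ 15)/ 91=3024/ 65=46.52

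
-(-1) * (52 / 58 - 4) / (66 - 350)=45 / 4118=0.01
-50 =-50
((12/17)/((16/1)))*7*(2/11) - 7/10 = -602/935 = -0.64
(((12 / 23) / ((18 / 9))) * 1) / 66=0.00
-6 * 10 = -60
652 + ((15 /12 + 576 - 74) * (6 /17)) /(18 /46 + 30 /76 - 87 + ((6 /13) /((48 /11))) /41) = 1774946391424 /2730939925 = 649.94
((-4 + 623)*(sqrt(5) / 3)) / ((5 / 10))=1238*sqrt(5) / 3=922.75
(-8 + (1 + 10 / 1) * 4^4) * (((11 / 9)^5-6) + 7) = 22890400 / 2187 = 10466.58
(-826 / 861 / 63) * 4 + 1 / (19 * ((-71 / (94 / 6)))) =-758129 / 10453401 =-0.07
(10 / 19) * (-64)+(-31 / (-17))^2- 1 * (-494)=2545853 / 5491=463.64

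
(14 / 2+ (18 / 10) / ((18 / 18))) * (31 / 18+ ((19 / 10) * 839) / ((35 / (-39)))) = -122977052 / 7875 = -15616.13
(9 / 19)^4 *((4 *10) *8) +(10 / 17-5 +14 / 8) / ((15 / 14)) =905638493 / 66463710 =13.63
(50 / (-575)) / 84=-1 / 966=-0.00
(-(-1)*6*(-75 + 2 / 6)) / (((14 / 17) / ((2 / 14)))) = -544 / 7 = -77.71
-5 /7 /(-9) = 5 /63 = 0.08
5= 5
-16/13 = -1.23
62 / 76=31 / 38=0.82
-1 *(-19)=19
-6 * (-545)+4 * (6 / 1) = 3294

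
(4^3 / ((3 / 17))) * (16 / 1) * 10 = 174080 / 3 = 58026.67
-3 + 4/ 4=-2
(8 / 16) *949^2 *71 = 63942671 / 2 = 31971335.50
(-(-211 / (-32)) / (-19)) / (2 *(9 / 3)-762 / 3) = -211 / 150784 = -0.00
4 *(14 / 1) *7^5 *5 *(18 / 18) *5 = 23529800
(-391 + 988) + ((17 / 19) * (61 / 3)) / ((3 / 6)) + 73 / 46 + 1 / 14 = 5827802 / 9177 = 635.04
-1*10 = -10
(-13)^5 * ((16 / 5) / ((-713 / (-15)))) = -17822064 / 713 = -24995.88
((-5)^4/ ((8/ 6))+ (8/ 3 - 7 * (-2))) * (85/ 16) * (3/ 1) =495125/ 64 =7736.33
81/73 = 1.11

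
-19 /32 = -0.59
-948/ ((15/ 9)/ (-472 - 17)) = 1390716/ 5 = 278143.20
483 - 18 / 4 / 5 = 4821 / 10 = 482.10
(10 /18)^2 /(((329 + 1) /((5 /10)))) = 5 /10692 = 0.00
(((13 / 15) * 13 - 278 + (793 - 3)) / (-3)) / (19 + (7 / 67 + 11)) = -525883 / 90765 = -5.79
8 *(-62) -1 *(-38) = -458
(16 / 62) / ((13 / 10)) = 80 / 403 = 0.20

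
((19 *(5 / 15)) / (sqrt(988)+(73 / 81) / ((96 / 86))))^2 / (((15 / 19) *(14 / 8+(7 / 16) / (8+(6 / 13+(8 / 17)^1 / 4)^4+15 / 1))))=50626978969102454244783413293056 / 1738051721115741426913696523609495-165372652283717318293816344576 *sqrt(247) / 1738051721115741426913696523609495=0.03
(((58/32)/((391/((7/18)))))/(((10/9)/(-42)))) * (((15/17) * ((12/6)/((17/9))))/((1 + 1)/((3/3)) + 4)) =-38367/3615968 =-0.01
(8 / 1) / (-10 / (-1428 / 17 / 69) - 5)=112 / 45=2.49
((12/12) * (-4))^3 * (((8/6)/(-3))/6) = 128/27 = 4.74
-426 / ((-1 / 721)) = 307146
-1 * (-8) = 8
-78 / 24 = -13 / 4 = -3.25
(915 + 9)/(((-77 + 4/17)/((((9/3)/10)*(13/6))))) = -17017/2175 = -7.82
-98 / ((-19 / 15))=1470 / 19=77.37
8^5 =32768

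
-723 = -723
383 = 383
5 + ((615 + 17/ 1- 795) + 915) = 757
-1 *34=-34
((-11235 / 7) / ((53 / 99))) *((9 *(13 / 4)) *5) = -92953575 / 212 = -438460.26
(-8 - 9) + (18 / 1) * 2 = 19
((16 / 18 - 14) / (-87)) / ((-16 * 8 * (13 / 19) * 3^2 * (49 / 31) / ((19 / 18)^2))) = -12545111 / 93082639104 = -0.00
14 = 14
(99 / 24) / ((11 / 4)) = 3 / 2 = 1.50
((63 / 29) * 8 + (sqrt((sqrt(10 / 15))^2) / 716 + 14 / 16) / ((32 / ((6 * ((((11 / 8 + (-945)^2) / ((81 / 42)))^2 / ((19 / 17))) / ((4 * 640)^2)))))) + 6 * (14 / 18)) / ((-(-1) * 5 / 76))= 42516112426829993 * sqrt(6) / 1094637846528000 + 8670389238441074179 / 118229041152000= 73430.67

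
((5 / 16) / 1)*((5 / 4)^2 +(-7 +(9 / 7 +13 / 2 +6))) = 2.61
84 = 84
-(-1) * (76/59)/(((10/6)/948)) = 216144/295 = 732.69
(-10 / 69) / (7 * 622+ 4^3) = -5 / 152421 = -0.00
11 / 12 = 0.92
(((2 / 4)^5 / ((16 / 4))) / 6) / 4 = 1 / 3072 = 0.00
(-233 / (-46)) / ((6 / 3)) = 233 / 92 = 2.53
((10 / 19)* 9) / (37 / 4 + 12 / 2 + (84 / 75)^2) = 225000 / 783959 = 0.29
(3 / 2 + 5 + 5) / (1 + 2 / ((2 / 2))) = 23 / 6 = 3.83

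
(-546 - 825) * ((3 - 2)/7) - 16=-1483/7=-211.86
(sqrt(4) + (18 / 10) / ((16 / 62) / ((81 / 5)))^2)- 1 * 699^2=-3852045911 / 8000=-481505.74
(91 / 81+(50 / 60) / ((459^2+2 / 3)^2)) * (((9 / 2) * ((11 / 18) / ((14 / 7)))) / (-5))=-159952145165483 / 517727223104400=-0.31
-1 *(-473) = 473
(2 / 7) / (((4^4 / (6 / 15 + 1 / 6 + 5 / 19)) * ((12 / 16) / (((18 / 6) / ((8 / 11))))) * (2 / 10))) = 5203 / 204288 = 0.03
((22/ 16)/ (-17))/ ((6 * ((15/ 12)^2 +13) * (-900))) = 11/ 10694700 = 0.00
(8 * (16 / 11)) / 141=128 / 1551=0.08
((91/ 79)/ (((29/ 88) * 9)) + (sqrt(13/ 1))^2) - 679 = -665.61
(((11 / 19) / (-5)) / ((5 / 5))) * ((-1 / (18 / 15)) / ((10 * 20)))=11 / 22800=0.00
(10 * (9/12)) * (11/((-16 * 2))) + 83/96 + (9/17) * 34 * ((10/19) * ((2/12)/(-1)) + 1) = 14.71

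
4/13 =0.31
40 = 40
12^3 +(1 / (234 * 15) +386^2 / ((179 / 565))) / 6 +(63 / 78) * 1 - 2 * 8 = 301938257249 / 3769740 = 80095.25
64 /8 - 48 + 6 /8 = -39.25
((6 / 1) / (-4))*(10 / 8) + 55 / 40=-1 / 2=-0.50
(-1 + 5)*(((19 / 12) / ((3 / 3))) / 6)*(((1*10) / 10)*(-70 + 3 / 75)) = -11077 / 150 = -73.85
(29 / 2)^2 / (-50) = -841 / 200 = -4.20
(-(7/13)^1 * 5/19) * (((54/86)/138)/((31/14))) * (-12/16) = 6615/30291092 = 0.00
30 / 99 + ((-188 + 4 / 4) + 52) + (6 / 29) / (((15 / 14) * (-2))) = -644987 / 4785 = -134.79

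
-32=-32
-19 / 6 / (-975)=0.00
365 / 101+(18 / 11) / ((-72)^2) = 1156421 / 319968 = 3.61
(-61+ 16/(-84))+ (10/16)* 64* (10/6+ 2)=1795/21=85.48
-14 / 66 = -7 / 33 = -0.21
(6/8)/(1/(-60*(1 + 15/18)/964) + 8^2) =165/12152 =0.01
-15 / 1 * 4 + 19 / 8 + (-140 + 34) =-163.62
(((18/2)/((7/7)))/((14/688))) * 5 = 15480/7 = 2211.43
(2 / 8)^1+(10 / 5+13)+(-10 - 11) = -23 / 4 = -5.75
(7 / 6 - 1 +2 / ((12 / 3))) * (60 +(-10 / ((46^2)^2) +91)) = 112682641 / 1119364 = 100.67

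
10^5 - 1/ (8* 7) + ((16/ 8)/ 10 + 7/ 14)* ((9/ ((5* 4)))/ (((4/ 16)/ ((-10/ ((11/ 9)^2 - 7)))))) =100002.27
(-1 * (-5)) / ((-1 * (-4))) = 5 / 4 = 1.25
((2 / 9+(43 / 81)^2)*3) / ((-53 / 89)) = -294323 / 115911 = -2.54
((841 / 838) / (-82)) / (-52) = 841 / 3573232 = 0.00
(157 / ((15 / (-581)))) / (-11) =552.83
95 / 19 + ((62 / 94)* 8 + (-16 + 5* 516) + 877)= 162210 / 47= 3451.28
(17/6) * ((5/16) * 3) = 85/32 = 2.66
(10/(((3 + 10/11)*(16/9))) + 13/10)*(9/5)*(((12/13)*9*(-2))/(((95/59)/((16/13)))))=-1080665712/17259125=-62.61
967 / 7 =138.14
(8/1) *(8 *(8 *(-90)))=-46080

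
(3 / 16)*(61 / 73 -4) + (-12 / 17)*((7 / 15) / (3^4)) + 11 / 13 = 26006363 / 104541840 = 0.25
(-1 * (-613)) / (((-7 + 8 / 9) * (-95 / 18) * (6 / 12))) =198612 / 5225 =38.01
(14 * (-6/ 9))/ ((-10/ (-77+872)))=742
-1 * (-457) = 457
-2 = -2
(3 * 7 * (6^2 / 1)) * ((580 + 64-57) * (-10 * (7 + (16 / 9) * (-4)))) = 493080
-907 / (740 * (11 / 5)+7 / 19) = -17233 / 30939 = -0.56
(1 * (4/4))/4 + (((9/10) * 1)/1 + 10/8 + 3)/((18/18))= 27/5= 5.40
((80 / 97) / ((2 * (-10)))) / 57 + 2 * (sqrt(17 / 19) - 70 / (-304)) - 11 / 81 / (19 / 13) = 219079 / 597132 + 2 * sqrt(323) / 19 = 2.26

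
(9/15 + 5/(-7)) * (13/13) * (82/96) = -41/420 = -0.10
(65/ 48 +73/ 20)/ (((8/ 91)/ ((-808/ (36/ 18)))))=-11038391/ 480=-22996.65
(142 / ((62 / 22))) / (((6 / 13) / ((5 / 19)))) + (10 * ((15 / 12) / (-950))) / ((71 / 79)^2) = 1023045047 / 35629788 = 28.71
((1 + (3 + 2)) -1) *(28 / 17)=140 / 17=8.24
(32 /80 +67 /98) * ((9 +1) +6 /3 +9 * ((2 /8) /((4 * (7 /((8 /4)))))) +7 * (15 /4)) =1142181 /27440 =41.62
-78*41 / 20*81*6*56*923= -20083734216 / 5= -4016746843.20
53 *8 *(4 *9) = 15264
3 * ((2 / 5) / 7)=6 / 35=0.17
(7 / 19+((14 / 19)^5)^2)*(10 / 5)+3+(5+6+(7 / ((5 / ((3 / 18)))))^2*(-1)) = 81537535972632551 / 5517959632020900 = 14.78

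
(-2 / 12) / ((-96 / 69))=23 / 192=0.12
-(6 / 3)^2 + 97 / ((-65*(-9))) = -2243 / 585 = -3.83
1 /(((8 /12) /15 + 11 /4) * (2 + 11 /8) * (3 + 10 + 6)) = 0.01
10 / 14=5 / 7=0.71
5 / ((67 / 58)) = 290 / 67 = 4.33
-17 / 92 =-0.18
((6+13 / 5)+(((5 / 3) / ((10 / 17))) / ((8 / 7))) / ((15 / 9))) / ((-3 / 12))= -807 / 20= -40.35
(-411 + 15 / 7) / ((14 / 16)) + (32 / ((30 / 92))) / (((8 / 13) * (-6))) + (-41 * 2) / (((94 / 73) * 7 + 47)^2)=-493.87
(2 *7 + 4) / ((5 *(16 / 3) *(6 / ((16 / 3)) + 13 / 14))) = 189 / 575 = 0.33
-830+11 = -819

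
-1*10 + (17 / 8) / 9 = -703 / 72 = -9.76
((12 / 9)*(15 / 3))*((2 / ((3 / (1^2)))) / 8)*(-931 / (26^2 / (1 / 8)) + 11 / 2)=144065 / 48672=2.96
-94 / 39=-2.41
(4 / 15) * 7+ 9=163 / 15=10.87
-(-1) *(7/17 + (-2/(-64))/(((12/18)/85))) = 4.40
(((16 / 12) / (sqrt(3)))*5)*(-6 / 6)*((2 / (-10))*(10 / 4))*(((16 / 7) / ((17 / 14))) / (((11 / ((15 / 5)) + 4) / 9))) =960*sqrt(3) / 391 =4.25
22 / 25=0.88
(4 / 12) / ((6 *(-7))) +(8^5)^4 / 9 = 16140901064495857663 / 126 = 128102389400760775.10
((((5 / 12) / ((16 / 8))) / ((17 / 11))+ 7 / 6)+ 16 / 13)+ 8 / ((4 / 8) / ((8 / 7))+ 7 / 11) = 3335497 / 334152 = 9.98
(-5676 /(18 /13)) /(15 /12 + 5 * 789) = -4472 /4305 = -1.04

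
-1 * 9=-9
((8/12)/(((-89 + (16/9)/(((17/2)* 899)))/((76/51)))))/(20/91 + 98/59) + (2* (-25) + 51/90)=-30557470388299/618080958990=-49.44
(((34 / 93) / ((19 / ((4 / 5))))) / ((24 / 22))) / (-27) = -374 / 715635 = -0.00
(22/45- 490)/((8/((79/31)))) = -435053/2790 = -155.93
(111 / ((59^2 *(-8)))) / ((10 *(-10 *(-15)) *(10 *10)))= -37 / 1392400000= -0.00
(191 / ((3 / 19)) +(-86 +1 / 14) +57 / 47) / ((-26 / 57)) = -42192407 / 17108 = -2466.24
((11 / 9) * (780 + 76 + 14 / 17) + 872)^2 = 86225624164 / 23409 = 3683439.03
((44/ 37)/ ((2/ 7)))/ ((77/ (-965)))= -1930/ 37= -52.16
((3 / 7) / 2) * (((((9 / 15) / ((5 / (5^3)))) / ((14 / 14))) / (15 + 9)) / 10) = 3 / 224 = 0.01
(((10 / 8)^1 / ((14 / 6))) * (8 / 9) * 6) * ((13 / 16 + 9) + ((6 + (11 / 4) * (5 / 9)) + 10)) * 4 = 19685 / 63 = 312.46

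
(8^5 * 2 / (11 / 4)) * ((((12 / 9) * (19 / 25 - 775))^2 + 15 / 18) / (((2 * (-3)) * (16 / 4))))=-65475711942656 / 61875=-1058193324.33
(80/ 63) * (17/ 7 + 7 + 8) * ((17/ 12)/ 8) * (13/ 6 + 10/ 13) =1187365/ 103194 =11.51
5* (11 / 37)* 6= 330 / 37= 8.92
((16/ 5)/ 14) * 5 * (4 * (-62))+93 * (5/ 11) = -18569/ 77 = -241.16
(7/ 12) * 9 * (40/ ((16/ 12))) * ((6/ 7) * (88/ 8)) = 1485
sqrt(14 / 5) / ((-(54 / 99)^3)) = -10.31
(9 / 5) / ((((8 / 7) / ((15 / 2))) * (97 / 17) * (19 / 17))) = 54621 / 29488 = 1.85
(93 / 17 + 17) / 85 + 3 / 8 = 0.64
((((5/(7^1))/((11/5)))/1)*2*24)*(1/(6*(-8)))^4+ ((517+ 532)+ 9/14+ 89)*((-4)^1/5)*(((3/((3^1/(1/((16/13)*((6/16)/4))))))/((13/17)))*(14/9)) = -683762286467/42577920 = -16059.08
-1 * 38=-38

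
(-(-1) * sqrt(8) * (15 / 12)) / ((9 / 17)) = 85 * sqrt(2) / 18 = 6.68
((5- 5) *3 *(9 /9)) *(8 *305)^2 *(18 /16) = 0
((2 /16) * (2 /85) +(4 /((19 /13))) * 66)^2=1361653276201 /41731600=32628.83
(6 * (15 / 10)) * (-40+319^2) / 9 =101721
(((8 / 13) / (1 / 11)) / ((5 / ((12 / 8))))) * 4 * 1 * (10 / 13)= 1056 / 169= 6.25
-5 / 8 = -0.62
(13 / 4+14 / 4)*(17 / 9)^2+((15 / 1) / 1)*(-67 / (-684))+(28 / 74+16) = 58955 / 1406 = 41.93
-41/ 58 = -0.71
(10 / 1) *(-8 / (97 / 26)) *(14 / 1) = -29120 / 97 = -300.21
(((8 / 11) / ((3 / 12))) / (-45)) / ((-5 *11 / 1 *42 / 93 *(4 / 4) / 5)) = 496 / 38115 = 0.01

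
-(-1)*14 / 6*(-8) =-56 / 3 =-18.67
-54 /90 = -3 /5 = -0.60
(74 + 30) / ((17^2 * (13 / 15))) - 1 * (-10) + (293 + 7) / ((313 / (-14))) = -3.00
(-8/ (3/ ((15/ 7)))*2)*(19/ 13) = -1520/ 91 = -16.70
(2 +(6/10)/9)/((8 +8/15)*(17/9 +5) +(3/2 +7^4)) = 18/21437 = 0.00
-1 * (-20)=20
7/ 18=0.39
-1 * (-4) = 4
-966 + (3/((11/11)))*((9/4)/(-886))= -3423531/3544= -966.01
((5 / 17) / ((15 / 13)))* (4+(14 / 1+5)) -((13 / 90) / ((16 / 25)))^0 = 248 / 51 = 4.86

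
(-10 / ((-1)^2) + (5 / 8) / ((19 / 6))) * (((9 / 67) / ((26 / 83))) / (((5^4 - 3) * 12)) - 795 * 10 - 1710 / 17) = 441907458873615 / 5599652032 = 78916.95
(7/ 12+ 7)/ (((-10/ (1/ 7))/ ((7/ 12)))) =-91/ 1440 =-0.06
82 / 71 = 1.15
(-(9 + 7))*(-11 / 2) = 88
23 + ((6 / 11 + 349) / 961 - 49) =-271001 / 10571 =-25.64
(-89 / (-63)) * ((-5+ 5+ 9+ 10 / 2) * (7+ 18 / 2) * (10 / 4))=7120 / 9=791.11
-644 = -644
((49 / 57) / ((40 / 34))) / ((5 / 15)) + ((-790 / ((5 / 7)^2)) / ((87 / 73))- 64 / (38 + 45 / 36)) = -1348129225 / 1038084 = -1298.67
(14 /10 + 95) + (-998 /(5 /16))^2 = 10199177.36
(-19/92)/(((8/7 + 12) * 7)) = -19/8464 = -0.00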